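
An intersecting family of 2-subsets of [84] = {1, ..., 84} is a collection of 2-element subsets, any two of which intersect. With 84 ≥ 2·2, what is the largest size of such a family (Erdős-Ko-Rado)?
max |F| = C(83, 1) = 83

The Erdős-Ko-Rado theorem states: for n ≥ 2k, an intersecting family of k-subsets of an n-element set has size at most C(n − 1, k − 1), with equality for 'star' families {A ⊆ [n] : |A| = k, i ∈ A} (fix an element i). For n = 84, k = 2: C(83, 1) = 83.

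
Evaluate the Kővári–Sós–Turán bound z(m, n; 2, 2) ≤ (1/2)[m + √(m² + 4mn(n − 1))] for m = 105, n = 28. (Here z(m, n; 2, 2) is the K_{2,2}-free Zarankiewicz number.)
z(105, 28; 2, 2) ≤ (1/2)[105 + √(105² + 4·105·28·27)] = (1/2)[105 + √328545] = 339.0942

Kővári–Sós–Turán: let r_1, ..., r_105 be the row sums and z = Σ r_i the total number of 1s. Each pair of columns can share at most one row with both entries 1 (else a 2×2 all-ones block appears), so Σ_i C(r_i, 2) ≤ C(28, 2) = 378. By convexity Σ_i C(r_i, 2) ≥ 105·C(z/105, 2) = z(z − 105)/(2·105), giving z² − 105z − 105·28·27 ≤ 0 and hence z ≤ (1/2)[105 + √(11025 + 4·79380)] = (1/2)[105 + √328545] ≈ (1/2)(105 + 573.1885) = 339.0942.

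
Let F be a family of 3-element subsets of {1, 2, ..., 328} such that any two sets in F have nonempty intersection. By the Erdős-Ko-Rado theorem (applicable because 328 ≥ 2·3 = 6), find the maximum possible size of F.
max |F| = C(327, 2) = 53301

Erdős-Ko-Rado (1961): when n ≥ 2k, max |F| = C(n−1, k−1). The bound is attained by the star {A : i ∈ A} for any fixed i ∈ [n]. Here C(328−1, 3−1) = C(327, 2) = 53301.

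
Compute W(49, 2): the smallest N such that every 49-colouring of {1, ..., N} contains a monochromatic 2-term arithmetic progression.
W(49, 2) = 49 + 1 = 50

A 2-term AP is any pair of integers, so a monochromatic 2-AP exists iff some colour is used at least twice. With 49 colours, the colouring i ↦ i on {1, ..., 49} uses each colour once, avoiding any monochromatic pair, so W(49, 2) > 49. For {1, ..., 50}, pigeonhole forces two integers of the same colour, which form a monochromatic 2-AP. Hence W(49, 2) = 50.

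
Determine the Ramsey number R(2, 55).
R(2, 55) = 55

R(2, k) = k for all k ≥ 2: in a 2-colouring of K_k, either some edge is red (a red K_2) or all edges are blue (a blue K_k). And K_{54} coloured all-blue has no blue K_55, so R(2, 55) > 54. Hence R(2, 55) = 55.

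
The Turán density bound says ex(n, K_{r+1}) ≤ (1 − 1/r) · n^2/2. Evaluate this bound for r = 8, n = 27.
Turán density bound = (7/8) · 27^2/2 = 5103/16 ≈ 318.9375

Turán's theorem: ex(n, K_{r+1}) is achieved by the complete r-partite Turán graph T(n, r) with parts as balanced as possible, and is at most (1 − 1/r) · n^2/2. For r = 8, n = 27: the density bound is (7/8) · 729/2 = 5103/16 ≈ 318.9375. The integer-valued extremum is e(T(27, 8)) = 318, which is strictly less than the density bound 5103/16 since 8 ∤ 27 (the parts of T(27, 8) cannot all be equal).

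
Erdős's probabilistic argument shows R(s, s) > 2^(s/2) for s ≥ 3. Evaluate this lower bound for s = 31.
2^(31/2) = 46340.95; so R(31, 31) > 46340.95

Colour each edge of K_n uniformly at random with red/blue. The expected number of monochromatic K_31 is C(n, 31) · 2 · 2^(−C(31,2)). If C(n, 31) · 2^(1 − C(31,2)) < 1, then with positive probability no monochromatic K_31 exists, so R(31, 31) > n. The standard estimate C(n, 31) ≤ n^31/31! shows this inequality holds whenever n ≤ 2^(31/2) (since 31! · 2^(C(31,2) − 1) > 2^(31^2/2) ≥ n^31). Hence R(31, 31) > 2^(31/2) = 46340.95.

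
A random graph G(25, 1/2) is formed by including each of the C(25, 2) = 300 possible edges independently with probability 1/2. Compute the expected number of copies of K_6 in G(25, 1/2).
E[# K_6] = C(25, 6) · (1/2)^C(6, 2) = 177100 / 2^15 = 44275/8192 ≈ 5.404663

For each 6-subset S of vertices (there are C(25, 6) = 177100 such S), let X_S = 1 if S induces a K_6 (all C(6, 2) = 15 edges present). Then P(X_S = 1) = (1/2)^15 = 1/32768. By linearity of expectation, E[# K_6] = C(25, 6) · (1/2)^15 = 177100 / 32768 = 44275/8192 ≈ 5.404663.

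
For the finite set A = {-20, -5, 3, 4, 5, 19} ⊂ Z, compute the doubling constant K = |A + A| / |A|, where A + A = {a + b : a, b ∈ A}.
K = |A + A| / |A| = 19/6

Enumerate A + A = {a + b : a, b ∈ A}. With |A| = 6, there are |A|^2 = 36 ordered sum pairs; collecting distinct values, A + A = {-40, -25, -17, -16, -15, -10, -2, -1, 0, 6, 7, 8, 9, 10, 14, 22, 23, 24, 38}, so |A + A| = 19. Thus K = 19/6. For comparison, the minimum possible |A + A| over all 6-element sets is 2·6 − 1 = 11 (so min K = 11/6), attained only by arithmetic progressions.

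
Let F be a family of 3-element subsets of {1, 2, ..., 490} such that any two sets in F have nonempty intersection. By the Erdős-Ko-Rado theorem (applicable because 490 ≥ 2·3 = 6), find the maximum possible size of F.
max |F| = C(489, 2) = 119316

The Erdős-Ko-Rado theorem states: for n ≥ 2k, an intersecting family of k-subsets of an n-element set has size at most C(n − 1, k − 1), with equality for 'star' families {A ⊆ [n] : |A| = k, i ∈ A} (fix an element i). For n = 490, k = 3: C(489, 2) = 119316.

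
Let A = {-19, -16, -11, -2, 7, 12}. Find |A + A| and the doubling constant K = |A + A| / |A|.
K = |A + A| / |A| = 19/6

Enumerate A + A = {a + b : a, b ∈ A}. With |A| = 6, there are |A|^2 = 36 ordered sum pairs; collecting distinct values, A + A = {-38, -35, -32, -30, -27, -22, -21, -18, -13, -12, -9, -7, -4, 1, 5, 10, 14, 19, 24}, so |A + A| = 19. Thus K = 19/6. For comparison, the minimum possible |A + A| over all 6-element sets is 2·6 − 1 = 11 (so min K = 11/6), attained only by arithmetic progressions.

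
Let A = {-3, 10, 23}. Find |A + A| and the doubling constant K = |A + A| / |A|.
K = |A + A| / |A| = 5/3

Enumerate A + A = {a + b : a, b ∈ A}. With |A| = 3, there are |A|^2 = 9 ordered sum pairs; collecting distinct values, A + A = {-6, 7, 20, 33, 46}, so |A + A| = 5. Thus K = 5/3. Here |A + A| = 2|A| − 1 = 5, the minimum possible — so K = 5/3 is minimal, which holds iff A is an arithmetic progression.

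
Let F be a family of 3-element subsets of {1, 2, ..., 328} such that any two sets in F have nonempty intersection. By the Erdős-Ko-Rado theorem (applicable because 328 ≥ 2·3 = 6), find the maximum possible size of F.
max |F| = C(327, 2) = 53301

The Erdős-Ko-Rado theorem states: for n ≥ 2k, an intersecting family of k-subsets of an n-element set has size at most C(n − 1, k − 1), with equality for 'star' families {A ⊆ [n] : |A| = k, i ∈ A} (fix an element i). For n = 328, k = 3: C(327, 2) = 53301.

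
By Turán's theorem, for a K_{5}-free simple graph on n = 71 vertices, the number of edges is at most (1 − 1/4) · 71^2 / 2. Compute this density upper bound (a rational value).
Turán density bound = (3/4) · 71^2/2 = 15123/8 ≈ 1890.375

Turán's theorem: ex(n, K_{r+1}) is achieved by the complete r-partite Turán graph T(n, r) with parts as balanced as possible, and is at most (1 − 1/r) · n^2/2. For r = 4, n = 71: the density bound is (3/4) · 5041/2 = 15123/8 ≈ 1890.375. The integer-valued extremum is e(T(71, 4)) = 1890, which is strictly less than the density bound 15123/8 since 4 ∤ 71 (the parts of T(71, 4) cannot all be equal).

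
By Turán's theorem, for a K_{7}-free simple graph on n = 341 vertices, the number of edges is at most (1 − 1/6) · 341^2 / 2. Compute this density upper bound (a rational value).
Turán density bound = (5/6) · 341^2/2 = 581405/12 ≈ 48450.4167

Turán's theorem: ex(n, K_{r+1}) is achieved by the complete r-partite Turán graph T(n, r) with parts as balanced as possible, and is at most (1 − 1/r) · n^2/2. For r = 6, n = 341: the density bound is (5/6) · 116281/2 = 581405/12 ≈ 48450.4167. The integer-valued extremum is e(T(341, 6)) = 48450, which is strictly less than the density bound 581405/12 since 6 ∤ 341 (the parts of T(341, 6) cannot all be equal).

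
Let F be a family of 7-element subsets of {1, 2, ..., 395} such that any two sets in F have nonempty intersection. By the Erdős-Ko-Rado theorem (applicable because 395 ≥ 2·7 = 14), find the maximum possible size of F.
max |F| = C(394, 6) = 5000728869682

Erdős-Ko-Rado (1961): when n ≥ 2k, max |F| = C(n−1, k−1). The bound is attained by the star {A : i ∈ A} for any fixed i ∈ [n]. Here C(395−1, 7−1) = C(394, 6) = 5000728869682.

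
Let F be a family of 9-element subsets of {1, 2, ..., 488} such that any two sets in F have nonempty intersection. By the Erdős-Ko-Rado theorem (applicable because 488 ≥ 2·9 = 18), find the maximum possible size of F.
max |F| = C(487, 8) = 74064874286480220

Erdős-Ko-Rado (1961): when n ≥ 2k, max |F| = C(n−1, k−1). The bound is attained by the star {A : i ∈ A} for any fixed i ∈ [n]. Here C(488−1, 9−1) = C(487, 8) = 74064874286480220.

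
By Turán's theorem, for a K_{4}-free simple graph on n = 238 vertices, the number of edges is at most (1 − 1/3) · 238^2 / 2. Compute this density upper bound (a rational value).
Turán density bound = (2/3) · 238^2/2 = 56644/3 ≈ 18881.3333

Turán's theorem: ex(n, K_{r+1}) is achieved by the complete r-partite Turán graph T(n, r) with parts as balanced as possible, and is at most (1 − 1/r) · n^2/2. For r = 3, n = 238: the density bound is (2/3) · 56644/2 = 56644/3 ≈ 18881.3333. The integer-valued extremum is e(T(238, 3)) = 18881, which is strictly less than the density bound 56644/3 since 3 ∤ 238 (the parts of T(238, 3) cannot all be equal).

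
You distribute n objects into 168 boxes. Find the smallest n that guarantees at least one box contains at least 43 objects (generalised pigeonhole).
n = (43 − 1)·168 + 1 = 7057

By the generalised pigeonhole principle, to guarantee some box contains ≥ r objects we need more than (r − 1) · k objects total. Threshold: n = (r − 1) · k + 1. With r = 43 and k = 168: n = 42 · 168 + 1 = 7056 + 1 = 7057. For n = 7056 = 42 · 168, we can put exactly 42 objects in every box, avoiding 43 in any single one — so 7057 is tight.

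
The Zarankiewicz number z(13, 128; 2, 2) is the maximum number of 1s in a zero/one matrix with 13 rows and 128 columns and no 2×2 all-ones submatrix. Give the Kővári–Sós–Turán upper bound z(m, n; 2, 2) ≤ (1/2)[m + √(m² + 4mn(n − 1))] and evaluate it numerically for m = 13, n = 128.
z(13, 128; 2, 2) ≤ (1/2)[13 + √(13² + 4·13·128·127)] = (1/2)[13 + √845481] = 466.2502

Kővári–Sós–Turán: let r_1, ..., r_13 be the row sums and z = Σ r_i the total number of 1s. Each pair of columns can share at most one row with both entries 1 (else a 2×2 all-ones block appears), so Σ_i C(r_i, 2) ≤ C(128, 2) = 8128. By convexity Σ_i C(r_i, 2) ≥ 13·C(z/13, 2) = z(z − 13)/(2·13), giving z² − 13z − 13·128·127 ≤ 0 and hence z ≤ (1/2)[13 + √(169 + 4·211328)] = (1/2)[13 + √845481] ≈ (1/2)(13 + 919.5004) = 466.2502.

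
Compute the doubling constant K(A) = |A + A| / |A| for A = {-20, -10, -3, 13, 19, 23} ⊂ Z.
K = |A + A| / |A| = 20/6 = 10/3

Enumerate A + A = {a + b : a, b ∈ A}. With |A| = 6, there are |A|^2 = 36 ordered sum pairs; collecting distinct values, A + A = {-40, -30, -23, -20, -13, -7, -6, -1, 3, 9, 10, 13, 16, 20, 26, 32, 36, 38, 42, 46}, so |A + A| = 20. Thus K = 20/6 = 10/3. For comparison, the minimum possible |A + A| over all 6-element sets is 2·6 − 1 = 11 (so min K = 11/6), attained only by arithmetic progressions.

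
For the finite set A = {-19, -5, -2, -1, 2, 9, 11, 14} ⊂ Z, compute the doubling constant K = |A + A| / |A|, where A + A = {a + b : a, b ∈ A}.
K = |A + A| / |A| = 31/8

Enumerate A + A = {a + b : a, b ∈ A}. With |A| = 8, there are |A|^2 = 64 ordered sum pairs; collecting distinct values, A + A = {-38, -24, -21, -20, -17, -10, -8, -7, -6, -5, -4, -3, -2, 0, 1, 4, 6, 7, 8, 9, 10, 11, 12, 13, 16, 18, 20, 22, 23, 25, 28}, so |A + A| = 31. Thus K = 31/8. For comparison, the minimum possible |A + A| over all 8-element sets is 2·8 − 1 = 15 (so min K = 15/8), attained only by arithmetic progressions.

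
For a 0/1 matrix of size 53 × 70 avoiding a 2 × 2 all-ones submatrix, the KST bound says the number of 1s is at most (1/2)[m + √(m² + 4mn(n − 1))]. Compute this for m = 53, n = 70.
z(53, 70; 2, 2) ≤ (1/2)[53 + √(53² + 4·53·70·69)] = (1/2)[53 + √1026769] = 533.1481

Kővári–Sós–Turán: let r_1, ..., r_53 be the row sums and z = Σ r_i the total number of 1s. Each pair of columns can share at most one row with both entries 1 (else a 2×2 all-ones block appears), so Σ_i C(r_i, 2) ≤ C(70, 2) = 2415. By convexity Σ_i C(r_i, 2) ≥ 53·C(z/53, 2) = z(z − 53)/(2·53), giving z² − 53z − 53·70·69 ≤ 0 and hence z ≤ (1/2)[53 + √(2809 + 4·255990)] = (1/2)[53 + √1026769] ≈ (1/2)(53 + 1013.2961) = 533.1481.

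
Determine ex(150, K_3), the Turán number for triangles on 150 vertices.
ex(150, K_3) = ⌊150^2/4⌋ = 5625

Mantel (1907): a triangle-free graph on n vertices has at most ⌊n^2/4⌋ edges, with equality for the complete bipartite graph K_{⌊n/2⌋, ⌈n/2⌉}. For n = 150: ⌊150^2/4⌋ = ⌊22500/4⌋ = 5625. The extremal graph is K_{75, 75}, which has 75·75 = 5625 edges.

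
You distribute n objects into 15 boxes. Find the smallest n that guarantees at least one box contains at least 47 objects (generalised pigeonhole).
n = (47 − 1)·15 + 1 = 691

By the generalised pigeonhole principle, to guarantee some box contains ≥ r objects we need more than (r − 1) · k objects total. Threshold: n = (r − 1) · k + 1. With r = 47 and k = 15: n = 46 · 15 + 1 = 690 + 1 = 691. For n = 690 = 46 · 15, we can put exactly 46 objects in every box, avoiding 47 in any single one — so 691 is tight.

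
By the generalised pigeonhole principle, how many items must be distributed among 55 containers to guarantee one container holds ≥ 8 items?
n = (8 − 1)·55 + 1 = 386

By the generalised pigeonhole principle, to guarantee some box contains ≥ r objects we need more than (r − 1) · k objects total. Threshold: n = (r − 1) · k + 1. With r = 8 and k = 55: n = 7 · 55 + 1 = 385 + 1 = 386. For n = 385 = 7 · 55, we can put exactly 7 objects in every box, avoiding 8 in any single one — so 386 is tight.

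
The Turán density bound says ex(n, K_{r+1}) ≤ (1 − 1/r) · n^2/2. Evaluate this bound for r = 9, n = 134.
Turán density bound = (8/9) · 134^2/2 = 71824/9 ≈ 7980.4444

Turán's theorem: ex(n, K_{r+1}) is achieved by the complete r-partite Turán graph T(n, r) with parts as balanced as possible, and is at most (1 − 1/r) · n^2/2. For r = 9, n = 134: the density bound is (8/9) · 17956/2 = 71824/9 ≈ 7980.4444. The integer-valued extremum is e(T(134, 9)) = 7980, which is strictly less than the density bound 71824/9 since 9 ∤ 134 (the parts of T(134, 9) cannot all be equal).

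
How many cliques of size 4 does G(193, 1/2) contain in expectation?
E[# K_4] = C(193, 4) · (1/2)^C(4, 2) = 56031760 / 2^6 = 3501985/4 = 875496.25

For each 4-subset S of vertices (there are C(193, 4) = 56031760 such S), let X_S = 1 if S induces a K_4 (all C(4, 2) = 6 edges present). Then P(X_S = 1) = (1/2)^6 = 1/64. By linearity of expectation, E[# K_4] = C(193, 4) · (1/2)^6 = 56031760 / 64 = 3501985/4 = 875496.25.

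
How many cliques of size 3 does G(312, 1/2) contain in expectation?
E[# K_3] = C(312, 3) · (1/2)^C(3, 2) = 5013320 / 2^3 = 626665

For each 3-subset S of vertices (there are C(312, 3) = 5013320 such S), let X_S = 1 if S induces a K_3 (all C(3, 2) = 3 edges present). Then P(X_S = 1) = (1/2)^3 = 1/8. By linearity of expectation, E[# K_3] = C(312, 3) · (1/2)^3 = 5013320 / 8 = 626665.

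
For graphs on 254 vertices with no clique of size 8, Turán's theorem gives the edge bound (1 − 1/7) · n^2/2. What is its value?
Turán density bound = (6/7) · 254^2/2 = 193548/7 ≈ 27649.7143

Turán's theorem: ex(n, K_{r+1}) is achieved by the complete r-partite Turán graph T(n, r) with parts as balanced as possible, and is at most (1 − 1/r) · n^2/2. For r = 7, n = 254: the density bound is (6/7) · 64516/2 = 193548/7 ≈ 27649.7143. The integer-valued extremum is e(T(254, 7)) = 27649, which is strictly less than the density bound 193548/7 since 7 ∤ 254 (the parts of T(254, 7) cannot all be equal).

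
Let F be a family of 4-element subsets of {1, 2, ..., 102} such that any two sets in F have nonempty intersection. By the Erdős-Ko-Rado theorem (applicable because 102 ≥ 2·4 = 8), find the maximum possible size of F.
max |F| = C(101, 3) = 166650

The Erdős-Ko-Rado theorem states: for n ≥ 2k, an intersecting family of k-subsets of an n-element set has size at most C(n − 1, k − 1), with equality for 'star' families {A ⊆ [n] : |A| = k, i ∈ A} (fix an element i). For n = 102, k = 4: C(101, 3) = 166650.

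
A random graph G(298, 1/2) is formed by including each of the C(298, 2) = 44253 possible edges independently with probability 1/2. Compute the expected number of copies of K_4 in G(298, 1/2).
E[# K_4] = C(298, 4) · (1/2)^C(4, 2) = 322014330 / 2^6 = 161007165/32 = 5031473.90625

For each 4-subset S of vertices (there are C(298, 4) = 322014330 such S), let X_S = 1 if S induces a K_4 (all C(4, 2) = 6 edges present). Then P(X_S = 1) = (1/2)^6 = 1/64. By linearity of expectation, E[# K_4] = C(298, 4) · (1/2)^6 = 322014330 / 64 = 161007165/32 = 5031473.90625.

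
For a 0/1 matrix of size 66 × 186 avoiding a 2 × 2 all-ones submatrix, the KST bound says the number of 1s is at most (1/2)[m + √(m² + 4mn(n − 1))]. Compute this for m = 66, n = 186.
z(66, 186; 2, 2) ≤ (1/2)[66 + √(66² + 4·66·186·185)] = (1/2)[66 + √9088596] = 1540.3649

Kővári–Sós–Turán: let r_1, ..., r_66 be the row sums and z = Σ r_i the total number of 1s. Each pair of columns can share at most one row with both entries 1 (else a 2×2 all-ones block appears), so Σ_i C(r_i, 2) ≤ C(186, 2) = 17205. By convexity Σ_i C(r_i, 2) ≥ 66·C(z/66, 2) = z(z − 66)/(2·66), giving z² − 66z − 66·186·185 ≤ 0 and hence z ≤ (1/2)[66 + √(4356 + 4·2271060)] = (1/2)[66 + √9088596] ≈ (1/2)(66 + 3014.7298) = 1540.3649.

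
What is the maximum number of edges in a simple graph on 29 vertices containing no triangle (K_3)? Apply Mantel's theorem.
ex(29, K_3) = ⌊29^2/4⌋ = 210

Mantel (1907): a triangle-free graph on n vertices has at most ⌊n^2/4⌋ edges, with equality for the complete bipartite graph K_{⌊n/2⌋, ⌈n/2⌉}. For n = 29: ⌊29^2/4⌋ = ⌊841/4⌋ = 210. The extremal graph is K_{14, 15}, which has 14·15 = 210 edges.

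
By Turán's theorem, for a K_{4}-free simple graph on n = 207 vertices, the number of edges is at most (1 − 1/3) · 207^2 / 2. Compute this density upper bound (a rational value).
Turán density bound = (2/3) · 207^2/2 = 14283

Turán's theorem: ex(n, K_{r+1}) is achieved by the complete r-partite Turán graph T(n, r) with parts as balanced as possible, and is at most (1 − 1/r) · n^2/2. For r = 3, n = 207: the density bound is (2/3) · 42849/2 = 14283. Since 3 ∣ 207, the Turán graph T(207, 3) has parts of equal size 69, and its edge count e(T(207, 3)) = 14283 attains the density bound exactly.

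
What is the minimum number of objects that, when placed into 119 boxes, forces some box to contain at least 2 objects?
n = (2 − 1)·119 + 1 = 120

By the generalised pigeonhole principle, to guarantee some box contains ≥ r objects we need more than (r − 1) · k objects total. Threshold: n = (r − 1) · k + 1. With r = 2 and k = 119: n = 1 · 119 + 1 = 119 + 1 = 120. For n = 119 = 1 · 119, we can put exactly 1 objects in every box, avoiding 2 in any single one — so 120 is tight.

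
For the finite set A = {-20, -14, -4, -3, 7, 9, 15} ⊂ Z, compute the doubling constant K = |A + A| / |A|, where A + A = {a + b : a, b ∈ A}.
K = |A + A| / |A| = 26/7

Enumerate A + A = {a + b : a, b ∈ A}. With |A| = 7, there are |A|^2 = 49 ordered sum pairs; collecting distinct values, A + A = {-40, -34, -28, -24, -23, -18, -17, -13, -11, -8, -7, -6, -5, 1, 3, 4, 5, 6, 11, 12, 14, 16, 18, 22, 24, 30}, so |A + A| = 26. Thus K = 26/7. For comparison, the minimum possible |A + A| over all 7-element sets is 2·7 − 1 = 13 (so min K = 13/7), attained only by arithmetic progressions.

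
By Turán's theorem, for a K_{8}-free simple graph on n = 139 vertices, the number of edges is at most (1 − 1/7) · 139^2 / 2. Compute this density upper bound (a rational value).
Turán density bound = (6/7) · 139^2/2 = 57963/7 ≈ 8280.4286

Turán's theorem: ex(n, K_{r+1}) is achieved by the complete r-partite Turán graph T(n, r) with parts as balanced as possible, and is at most (1 − 1/r) · n^2/2. For r = 7, n = 139: the density bound is (6/7) · 19321/2 = 57963/7 ≈ 8280.4286. The integer-valued extremum is e(T(139, 7)) = 8280, which is strictly less than the density bound 57963/7 since 7 ∤ 139 (the parts of T(139, 7) cannot all be equal).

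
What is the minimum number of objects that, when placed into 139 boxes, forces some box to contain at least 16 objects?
n = (16 − 1)·139 + 1 = 2086

By the generalised pigeonhole principle, to guarantee some box contains ≥ r objects we need more than (r − 1) · k objects total. Threshold: n = (r − 1) · k + 1. With r = 16 and k = 139: n = 15 · 139 + 1 = 2085 + 1 = 2086. For n = 2085 = 15 · 139, we can put exactly 15 objects in every box, avoiding 16 in any single one — so 2086 is tight.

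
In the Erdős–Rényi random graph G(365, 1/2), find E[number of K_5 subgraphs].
E[# K_5] = C(365, 5) · (1/2)^C(5, 2) = 52521291823 / 2^10 ≈ 51290324.045898

For each 5-subset S of vertices (there are C(365, 5) = 52521291823 such S), let X_S = 1 if S induces a K_5 (all C(5, 2) = 10 edges present). Then P(X_S = 1) = (1/2)^10 = 1/1024. By linearity of expectation, E[# K_5] = C(365, 5) · (1/2)^10 = 52521291823 / 1024 ≈ 51290324.045898.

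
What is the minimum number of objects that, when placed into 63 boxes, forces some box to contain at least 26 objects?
n = (26 − 1)·63 + 1 = 1576

By the generalised pigeonhole principle, to guarantee some box contains ≥ r objects we need more than (r − 1) · k objects total. Threshold: n = (r − 1) · k + 1. With r = 26 and k = 63: n = 25 · 63 + 1 = 1575 + 1 = 1576. For n = 1575 = 25 · 63, we can put exactly 25 objects in every box, avoiding 26 in any single one — so 1576 is tight.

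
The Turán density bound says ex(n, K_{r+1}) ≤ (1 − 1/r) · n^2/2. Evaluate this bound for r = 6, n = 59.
Turán density bound = (5/6) · 59^2/2 = 17405/12 ≈ 1450.4167

Turán's theorem: ex(n, K_{r+1}) is achieved by the complete r-partite Turán graph T(n, r) with parts as balanced as possible, and is at most (1 − 1/r) · n^2/2. For r = 6, n = 59: the density bound is (5/6) · 3481/2 = 17405/12 ≈ 1450.4167. The integer-valued extremum is e(T(59, 6)) = 1450, which is strictly less than the density bound 17405/12 since 6 ∤ 59 (the parts of T(59, 6) cannot all be equal).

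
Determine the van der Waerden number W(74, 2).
W(74, 2) = 74 + 1 = 75

A 2-term AP is any pair of integers, so a monochromatic 2-AP exists iff some colour is used at least twice. With 74 colours, the colouring i ↦ i on {1, ..., 74} uses each colour once, avoiding any monochromatic pair, so W(74, 2) > 74. For {1, ..., 75}, pigeonhole forces two integers of the same colour, which form a monochromatic 2-AP. Hence W(74, 2) = 75.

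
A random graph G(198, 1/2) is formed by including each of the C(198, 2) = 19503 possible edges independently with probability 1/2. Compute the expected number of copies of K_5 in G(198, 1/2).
E[# K_5] = C(198, 5) · (1/2)^C(5, 2) = 2410141734 / 2^10 = 1205070867/512 ≈ 2353654.037109

For each 5-subset S of vertices (there are C(198, 5) = 2410141734 such S), let X_S = 1 if S induces a K_5 (all C(5, 2) = 10 edges present). Then P(X_S = 1) = (1/2)^10 = 1/1024. By linearity of expectation, E[# K_5] = C(198, 5) · (1/2)^10 = 2410141734 / 1024 = 1205070867/512 ≈ 2353654.037109.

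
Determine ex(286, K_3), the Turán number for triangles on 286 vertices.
ex(286, K_3) = ⌊286^2/4⌋ = 20449

Mantel (1907): a triangle-free graph on n vertices has at most ⌊n^2/4⌋ edges, with equality for the complete bipartite graph K_{⌊n/2⌋, ⌈n/2⌉}. For n = 286: ⌊286^2/4⌋ = ⌊81796/4⌋ = 20449. The extremal graph is K_{143, 143}, which has 143·143 = 20449 edges.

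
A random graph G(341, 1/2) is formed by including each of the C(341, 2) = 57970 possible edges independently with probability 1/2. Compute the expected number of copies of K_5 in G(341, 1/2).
E[# K_5] = C(341, 5) · (1/2)^C(5, 2) = 37307689133 / 2^10 ≈ 36433290.168945

For each 5-subset S of vertices (there are C(341, 5) = 37307689133 such S), let X_S = 1 if S induces a K_5 (all C(5, 2) = 10 edges present). Then P(X_S = 1) = (1/2)^10 = 1/1024. By linearity of expectation, E[# K_5] = C(341, 5) · (1/2)^10 = 37307689133 / 1024 ≈ 36433290.168945.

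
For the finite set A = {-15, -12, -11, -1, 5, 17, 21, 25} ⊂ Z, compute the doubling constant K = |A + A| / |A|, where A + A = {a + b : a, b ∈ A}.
K = |A + A| / |A| = 32/8 = 4

Enumerate A + A = {a + b : a, b ∈ A}. With |A| = 8, there are |A|^2 = 64 ordered sum pairs; collecting distinct values, A + A = {-30, -27, -26, -24, -23, -22, -16, -13, -12, -10, -7, -6, -2, 2, 4, 5, 6, 9, 10, 13, 14, 16, 20, 22, 24, 26, 30, 34, 38, 42, 46, 50}, so |A + A| = 32. Thus K = 32/8 = 4. For comparison, the minimum possible |A + A| over all 8-element sets is 2·8 − 1 = 15 (so min K = 15/8), attained only by arithmetic progressions.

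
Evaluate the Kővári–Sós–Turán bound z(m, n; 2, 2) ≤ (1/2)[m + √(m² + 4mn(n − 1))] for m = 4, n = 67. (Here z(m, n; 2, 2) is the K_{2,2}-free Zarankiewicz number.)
z(4, 67; 2, 2) ≤ (1/2)[4 + √(4² + 4·4·67·66)] = (1/2)[4 + √70768] = 135.0113

Kővári–Sós–Turán: let r_1, ..., r_4 be the row sums and z = Σ r_i the total number of 1s. Each pair of columns can share at most one row with both entries 1 (else a 2×2 all-ones block appears), so Σ_i C(r_i, 2) ≤ C(67, 2) = 2211. By convexity Σ_i C(r_i, 2) ≥ 4·C(z/4, 2) = z(z − 4)/(2·4), giving z² − 4z − 4·67·66 ≤ 0 and hence z ≤ (1/2)[4 + √(16 + 4·17688)] = (1/2)[4 + √70768] ≈ (1/2)(4 + 266.0226) = 135.0113.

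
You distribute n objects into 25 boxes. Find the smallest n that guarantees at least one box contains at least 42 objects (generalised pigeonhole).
n = (42 − 1)·25 + 1 = 1026

By the generalised pigeonhole principle, to guarantee some box contains ≥ r objects we need more than (r − 1) · k objects total. Threshold: n = (r − 1) · k + 1. With r = 42 and k = 25: n = 41 · 25 + 1 = 1025 + 1 = 1026. For n = 1025 = 41 · 25, we can put exactly 41 objects in every box, avoiding 42 in any single one — so 1026 is tight.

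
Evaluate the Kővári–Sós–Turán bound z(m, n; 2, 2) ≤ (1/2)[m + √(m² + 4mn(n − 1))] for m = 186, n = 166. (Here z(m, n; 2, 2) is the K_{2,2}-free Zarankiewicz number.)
z(186, 166; 2, 2) ≤ (1/2)[186 + √(186² + 4·186·166·165)] = (1/2)[186 + √20412756] = 2352.0239

Kővári–Sós–Turán: let r_1, ..., r_186 be the row sums and z = Σ r_i the total number of 1s. Each pair of columns can share at most one row with both entries 1 (else a 2×2 all-ones block appears), so Σ_i C(r_i, 2) ≤ C(166, 2) = 13695. By convexity Σ_i C(r_i, 2) ≥ 186·C(z/186, 2) = z(z − 186)/(2·186), giving z² − 186z − 186·166·165 ≤ 0 and hence z ≤ (1/2)[186 + √(34596 + 4·5094540)] = (1/2)[186 + √20412756] ≈ (1/2)(186 + 4518.0478) = 2352.0239.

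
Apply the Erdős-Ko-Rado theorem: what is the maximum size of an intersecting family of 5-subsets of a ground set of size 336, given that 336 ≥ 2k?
max |F| = C(335, 4) = 515421285

The Erdős-Ko-Rado theorem states: for n ≥ 2k, an intersecting family of k-subsets of an n-element set has size at most C(n − 1, k − 1), with equality for 'star' families {A ⊆ [n] : |A| = k, i ∈ A} (fix an element i). For n = 336, k = 5: C(335, 4) = 515421285.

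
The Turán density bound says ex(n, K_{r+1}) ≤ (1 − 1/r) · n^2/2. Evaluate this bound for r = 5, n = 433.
Turán density bound = (4/5) · 433^2/2 = 374978/5 ≈ 74995.6

Turán's theorem: ex(n, K_{r+1}) is achieved by the complete r-partite Turán graph T(n, r) with parts as balanced as possible, and is at most (1 − 1/r) · n^2/2. For r = 5, n = 433: the density bound is (4/5) · 187489/2 = 374978/5 ≈ 74995.6. The integer-valued extremum is e(T(433, 5)) = 74995, which is strictly less than the density bound 374978/5 since 5 ∤ 433 (the parts of T(433, 5) cannot all be equal).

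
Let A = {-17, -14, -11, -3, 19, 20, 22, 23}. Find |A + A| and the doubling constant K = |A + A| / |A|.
K = |A + A| / |A| = 30/8 = 15/4

Enumerate A + A = {a + b : a, b ∈ A}. With |A| = 8, there are |A|^2 = 64 ordered sum pairs; collecting distinct values, A + A = {-34, -31, -28, -25, -22, -20, -17, -14, -6, 2, 3, 5, 6, 8, 9, 11, 12, 16, 17, 19, 20, 38, 39, 40, 41, 42, 43, 44, 45, 46}, so |A + A| = 30. Thus K = 30/8 = 15/4. For comparison, the minimum possible |A + A| over all 8-element sets is 2·8 − 1 = 15 (so min K = 15/8), attained only by arithmetic progressions.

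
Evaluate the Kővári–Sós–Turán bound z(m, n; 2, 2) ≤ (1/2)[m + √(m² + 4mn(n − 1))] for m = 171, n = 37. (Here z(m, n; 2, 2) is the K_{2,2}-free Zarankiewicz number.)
z(171, 37; 2, 2) ≤ (1/2)[171 + √(171² + 4·171·37·36)] = (1/2)[171 + √940329] = 570.3528

Kővári–Sós–Turán: let r_1, ..., r_171 be the row sums and z = Σ r_i the total number of 1s. Each pair of columns can share at most one row with both entries 1 (else a 2×2 all-ones block appears), so Σ_i C(r_i, 2) ≤ C(37, 2) = 666. By convexity Σ_i C(r_i, 2) ≥ 171·C(z/171, 2) = z(z − 171)/(2·171), giving z² − 171z − 171·37·36 ≤ 0 and hence z ≤ (1/2)[171 + √(29241 + 4·227772)] = (1/2)[171 + √940329] ≈ (1/2)(171 + 969.7056) = 570.3528.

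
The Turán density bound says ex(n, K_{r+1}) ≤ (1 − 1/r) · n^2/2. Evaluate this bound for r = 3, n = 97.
Turán density bound = (2/3) · 97^2/2 = 9409/3 ≈ 3136.3333

Turán's theorem: ex(n, K_{r+1}) is achieved by the complete r-partite Turán graph T(n, r) with parts as balanced as possible, and is at most (1 − 1/r) · n^2/2. For r = 3, n = 97: the density bound is (2/3) · 9409/2 = 9409/3 ≈ 3136.3333. The integer-valued extremum is e(T(97, 3)) = 3136, which is strictly less than the density bound 9409/3 since 3 ∤ 97 (the parts of T(97, 3) cannot all be equal).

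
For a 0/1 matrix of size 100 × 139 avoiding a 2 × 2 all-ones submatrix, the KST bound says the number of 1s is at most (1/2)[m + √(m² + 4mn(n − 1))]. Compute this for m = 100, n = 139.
z(100, 139; 2, 2) ≤ (1/2)[100 + √(100² + 4·100·139·138)] = (1/2)[100 + √7682800] = 1435.8932

Kővári–Sós–Turán: let r_1, ..., r_100 be the row sums and z = Σ r_i the total number of 1s. Each pair of columns can share at most one row with both entries 1 (else a 2×2 all-ones block appears), so Σ_i C(r_i, 2) ≤ C(139, 2) = 9591. By convexity Σ_i C(r_i, 2) ≥ 100·C(z/100, 2) = z(z − 100)/(2·100), giving z² − 100z − 100·139·138 ≤ 0 and hence z ≤ (1/2)[100 + √(10000 + 4·1918200)] = (1/2)[100 + √7682800] ≈ (1/2)(100 + 2771.7864) = 1435.8932.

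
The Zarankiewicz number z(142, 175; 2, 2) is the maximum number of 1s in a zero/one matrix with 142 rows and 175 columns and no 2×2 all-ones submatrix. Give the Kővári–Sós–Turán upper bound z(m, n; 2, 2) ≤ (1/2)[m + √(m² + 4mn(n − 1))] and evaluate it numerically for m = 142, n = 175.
z(142, 175; 2, 2) ≤ (1/2)[142 + √(142² + 4·142·175·174)] = (1/2)[142 + √17315764] = 2151.6107

Kővári–Sós–Turán: let r_1, ..., r_142 be the row sums and z = Σ r_i the total number of 1s. Each pair of columns can share at most one row with both entries 1 (else a 2×2 all-ones block appears), so Σ_i C(r_i, 2) ≤ C(175, 2) = 15225. By convexity Σ_i C(r_i, 2) ≥ 142·C(z/142, 2) = z(z − 142)/(2·142), giving z² − 142z − 142·175·174 ≤ 0 and hence z ≤ (1/2)[142 + √(20164 + 4·4323900)] = (1/2)[142 + √17315764] ≈ (1/2)(142 + 4161.2215) = 2151.6107.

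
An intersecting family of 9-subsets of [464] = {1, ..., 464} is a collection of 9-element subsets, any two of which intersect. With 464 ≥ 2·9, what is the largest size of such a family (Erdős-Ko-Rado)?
max |F| = C(463, 8) = 49285640682439227

Erdős-Ko-Rado (1961): when n ≥ 2k, max |F| = C(n−1, k−1). The bound is attained by the star {A : i ∈ A} for any fixed i ∈ [n]. Here C(464−1, 9−1) = C(463, 8) = 49285640682439227.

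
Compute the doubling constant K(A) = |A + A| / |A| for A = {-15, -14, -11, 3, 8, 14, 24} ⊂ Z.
K = |A + A| / |A| = 28/7 = 4

Enumerate A + A = {a + b : a, b ∈ A}. With |A| = 7, there are |A|^2 = 49 ordered sum pairs; collecting distinct values, A + A = {-30, -29, -28, -26, -25, -22, -12, -11, -8, -7, -6, -3, -1, 0, 3, 6, 9, 10, 11, 13, 16, 17, 22, 27, 28, 32, 38, 48}, so |A + A| = 28. Thus K = 28/7 = 4. For comparison, the minimum possible |A + A| over all 7-element sets is 2·7 − 1 = 13 (so min K = 13/7), attained only by arithmetic progressions.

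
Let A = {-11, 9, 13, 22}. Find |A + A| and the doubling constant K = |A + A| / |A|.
K = |A + A| / |A| = 10/4 = 5/2

Enumerate A + A = {a + b : a, b ∈ A}. With |A| = 4, there are |A|^2 = 16 ordered sum pairs; collecting distinct values, A + A = {-22, -2, 2, 11, 18, 22, 26, 31, 35, 44}, so |A + A| = 10. Thus K = 10/4 = 5/2. For comparison, the minimum possible |A + A| over all 4-element sets is 2·4 − 1 = 7 (so min K = 7/4), attained only by arithmetic progressions.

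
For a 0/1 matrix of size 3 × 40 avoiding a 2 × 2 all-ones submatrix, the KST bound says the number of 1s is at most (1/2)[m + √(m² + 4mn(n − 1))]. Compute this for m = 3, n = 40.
z(3, 40; 2, 2) ≤ (1/2)[3 + √(3² + 4·3·40·39)] = (1/2)[3 + √18729] = 69.927

Kővári–Sós–Turán: let r_1, ..., r_3 be the row sums and z = Σ r_i the total number of 1s. Each pair of columns can share at most one row with both entries 1 (else a 2×2 all-ones block appears), so Σ_i C(r_i, 2) ≤ C(40, 2) = 780. By convexity Σ_i C(r_i, 2) ≥ 3·C(z/3, 2) = z(z − 3)/(2·3), giving z² − 3z − 3·40·39 ≤ 0 and hence z ≤ (1/2)[3 + √(9 + 4·4680)] = (1/2)[3 + √18729] ≈ (1/2)(3 + 136.8539) = 69.927.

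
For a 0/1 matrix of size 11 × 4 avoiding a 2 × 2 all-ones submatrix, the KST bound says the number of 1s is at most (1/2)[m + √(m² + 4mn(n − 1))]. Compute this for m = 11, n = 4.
z(11, 4; 2, 2) ≤ (1/2)[11 + √(11² + 4·11·4·3)] = (1/2)[11 + √649] = 18.2377

Kővári–Sós–Turán: let r_1, ..., r_11 be the row sums and z = Σ r_i the total number of 1s. Each pair of columns can share at most one row with both entries 1 (else a 2×2 all-ones block appears), so Σ_i C(r_i, 2) ≤ C(4, 2) = 6. By convexity Σ_i C(r_i, 2) ≥ 11·C(z/11, 2) = z(z − 11)/(2·11), giving z² − 11z − 11·4·3 ≤ 0 and hence z ≤ (1/2)[11 + √(121 + 4·132)] = (1/2)[11 + √649] ≈ (1/2)(11 + 25.4755) = 18.2377.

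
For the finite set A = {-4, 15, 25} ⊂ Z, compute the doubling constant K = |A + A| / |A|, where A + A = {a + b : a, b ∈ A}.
K = |A + A| / |A| = 6/3 = 2

Enumerate A + A = {a + b : a, b ∈ A}. With |A| = 3, there are |A|^2 = 9 ordered sum pairs; collecting distinct values, A + A = {-8, 11, 21, 30, 40, 50}, so |A + A| = 6. Thus K = 6/3 = 2. For comparison, the minimum possible |A + A| over all 3-element sets is 2·3 − 1 = 5 (so min K = 5/3), attained only by arithmetic progressions.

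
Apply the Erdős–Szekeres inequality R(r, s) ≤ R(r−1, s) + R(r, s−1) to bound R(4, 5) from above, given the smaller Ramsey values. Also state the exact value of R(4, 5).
R(4, 5) ≤ R(3, 5) + R(4, 4) = 14 + 18 = 32; exact value R(4, 5) = 25.

The Erdős–Szekeres recurrence R(r, s) ≤ R(r−1, s) + R(r, s−1) applied to (r, s) = (4, 5) gives
  R(4, 5) ≤ R(3, 5) + R(4, 4) = 14 + 18 = 32.
(Recall R(2, k) = k and R is symmetric.) The recurrence is not tight here (it gives 32, but the exact value is R(4, 5) = 25); the tight upper bound requires a sharper argument than the simple recurrence, combined with a lower-bound construction on K_{24}.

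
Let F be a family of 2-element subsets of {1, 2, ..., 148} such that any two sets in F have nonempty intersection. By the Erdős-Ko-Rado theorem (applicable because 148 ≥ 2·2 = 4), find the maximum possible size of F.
max |F| = C(147, 1) = 147

The Erdős-Ko-Rado theorem states: for n ≥ 2k, an intersecting family of k-subsets of an n-element set has size at most C(n − 1, k − 1), with equality for 'star' families {A ⊆ [n] : |A| = k, i ∈ A} (fix an element i). For n = 148, k = 2: C(147, 1) = 147.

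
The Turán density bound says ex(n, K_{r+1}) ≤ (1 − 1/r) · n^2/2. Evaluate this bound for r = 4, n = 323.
Turán density bound = (3/4) · 323^2/2 = 312987/8 ≈ 39123.375

Turán's theorem: ex(n, K_{r+1}) is achieved by the complete r-partite Turán graph T(n, r) with parts as balanced as possible, and is at most (1 − 1/r) · n^2/2. For r = 4, n = 323: the density bound is (3/4) · 104329/2 = 312987/8 ≈ 39123.375. The integer-valued extremum is e(T(323, 4)) = 39123, which is strictly less than the density bound 312987/8 since 4 ∤ 323 (the parts of T(323, 4) cannot all be equal).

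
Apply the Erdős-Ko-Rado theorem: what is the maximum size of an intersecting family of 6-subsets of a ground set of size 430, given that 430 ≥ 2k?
max |F| = C(429, 5) = 118289506335

The Erdős-Ko-Rado theorem states: for n ≥ 2k, an intersecting family of k-subsets of an n-element set has size at most C(n − 1, k − 1), with equality for 'star' families {A ⊆ [n] : |A| = k, i ∈ A} (fix an element i). For n = 430, k = 6: C(429, 5) = 118289506335.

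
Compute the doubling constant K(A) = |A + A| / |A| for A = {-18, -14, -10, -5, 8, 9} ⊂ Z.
K = |A + A| / |A| = 19/6

Enumerate A + A = {a + b : a, b ∈ A}. With |A| = 6, there are |A|^2 = 36 ordered sum pairs; collecting distinct values, A + A = {-36, -32, -28, -24, -23, -20, -19, -15, -10, -9, -6, -5, -2, -1, 3, 4, 16, 17, 18}, so |A + A| = 19. Thus K = 19/6. For comparison, the minimum possible |A + A| over all 6-element sets is 2·6 − 1 = 11 (so min K = 11/6), attained only by arithmetic progressions.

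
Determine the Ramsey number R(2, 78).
R(2, 78) = 78

R(2, k) = k for all k ≥ 2: in a 2-colouring of K_k, either some edge is red (a red K_2) or all edges are blue (a blue K_k). And K_{77} coloured all-blue has no blue K_78, so R(2, 78) > 77. Hence R(2, 78) = 78.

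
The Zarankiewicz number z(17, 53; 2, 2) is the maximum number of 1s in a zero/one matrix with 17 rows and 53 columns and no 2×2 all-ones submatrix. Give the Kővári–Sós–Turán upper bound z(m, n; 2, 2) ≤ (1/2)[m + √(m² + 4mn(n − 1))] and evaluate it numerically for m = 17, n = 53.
z(17, 53; 2, 2) ≤ (1/2)[17 + √(17² + 4·17·53·52)] = (1/2)[17 + √187697] = 225.1201

Kővári–Sós–Turán: let r_1, ..., r_17 be the row sums and z = Σ r_i the total number of 1s. Each pair of columns can share at most one row with both entries 1 (else a 2×2 all-ones block appears), so Σ_i C(r_i, 2) ≤ C(53, 2) = 1378. By convexity Σ_i C(r_i, 2) ≥ 17·C(z/17, 2) = z(z − 17)/(2·17), giving z² − 17z − 17·53·52 ≤ 0 and hence z ≤ (1/2)[17 + √(289 + 4·46852)] = (1/2)[17 + √187697] ≈ (1/2)(17 + 433.2401) = 225.1201.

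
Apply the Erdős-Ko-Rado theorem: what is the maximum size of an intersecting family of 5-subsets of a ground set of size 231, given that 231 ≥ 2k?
max |F| = C(230, 4) = 113582855

The Erdős-Ko-Rado theorem states: for n ≥ 2k, an intersecting family of k-subsets of an n-element set has size at most C(n − 1, k − 1), with equality for 'star' families {A ⊆ [n] : |A| = k, i ∈ A} (fix an element i). For n = 231, k = 5: C(230, 4) = 113582855.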